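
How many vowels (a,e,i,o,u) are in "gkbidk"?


Input: gkbidk
Checking each character:
  'g' at position 0: consonant
  'k' at position 1: consonant
  'b' at position 2: consonant
  'i' at position 3: vowel (running total: 1)
  'd' at position 4: consonant
  'k' at position 5: consonant
Total vowels: 1

1


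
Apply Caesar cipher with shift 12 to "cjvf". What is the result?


Caesar cipher: shift "cjvf" by 12
  'c' (pos 2) + 12 = pos 14 = 'o'
  'j' (pos 9) + 12 = pos 21 = 'v'
  'v' (pos 21) + 12 = pos 7 = 'h'
  'f' (pos 5) + 12 = pos 17 = 'r'
Result: ovhr

ovhr


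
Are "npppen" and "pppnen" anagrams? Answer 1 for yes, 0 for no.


Strings: "npppen", "pppnen"
Sorted first:  ennppp
Sorted second: ennppp
Sorted forms match => anagrams

1


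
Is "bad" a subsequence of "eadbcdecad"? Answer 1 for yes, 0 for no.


Check if "bad" is a subsequence of "eadbcdecad"
Greedy scan:
  Position 0 ('e'): no match needed
  Position 1 ('a'): no match needed
  Position 2 ('d'): no match needed
  Position 3 ('b'): matches sub[0] = 'b'
  Position 4 ('c'): no match needed
  Position 5 ('d'): no match needed
  Position 6 ('e'): no match needed
  Position 7 ('c'): no match needed
  Position 8 ('a'): matches sub[1] = 'a'
  Position 9 ('d'): matches sub[2] = 'd'
All 3 characters matched => is a subsequence

1


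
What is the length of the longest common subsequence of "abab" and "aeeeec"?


LCS of "abab" and "aeeeec"
DP table:
           a    e    e    e    e    c
      0    0    0    0    0    0    0
  a   0    1    1    1    1    1    1
  b   0    1    1    1    1    1    1
  a   0    1    1    1    1    1    1
  b   0    1    1    1    1    1    1
LCS length = dp[4][6] = 1

1


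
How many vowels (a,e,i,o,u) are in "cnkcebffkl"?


Input: cnkcebffkl
Checking each character:
  'c' at position 0: consonant
  'n' at position 1: consonant
  'k' at position 2: consonant
  'c' at position 3: consonant
  'e' at position 4: vowel (running total: 1)
  'b' at position 5: consonant
  'f' at position 6: consonant
  'f' at position 7: consonant
  'k' at position 8: consonant
  'l' at position 9: consonant
Total vowels: 1

1


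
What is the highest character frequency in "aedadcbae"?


Input: aedadcbae
Character counts:
  'a': 3
  'b': 1
  'c': 1
  'd': 2
  'e': 2
Maximum frequency: 3

3


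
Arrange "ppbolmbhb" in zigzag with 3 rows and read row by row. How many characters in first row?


Zigzag "ppbolmbhb" into 3 rows:
Placing characters:
  'p' => row 0
  'p' => row 1
  'b' => row 2
  'o' => row 1
  'l' => row 0
  'm' => row 1
  'b' => row 2
  'h' => row 1
  'b' => row 0
Rows:
  Row 0: "plb"
  Row 1: "pomh"
  Row 2: "bb"
First row length: 3

3


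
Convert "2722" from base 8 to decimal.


Input: "2722" in base 8
Positional expansion:
  Digit '2' (value 2) x 8^3 = 1024
  Digit '7' (value 7) x 8^2 = 448
  Digit '2' (value 2) x 8^1 = 16
  Digit '2' (value 2) x 8^0 = 2
Sum = 1490

1490


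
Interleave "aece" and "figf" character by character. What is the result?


Interleaving "aece" and "figf":
  Position 0: 'a' from first, 'f' from second => "af"
  Position 1: 'e' from first, 'i' from second => "ei"
  Position 2: 'c' from first, 'g' from second => "cg"
  Position 3: 'e' from first, 'f' from second => "ef"
Result: afeicgef

afeicgef


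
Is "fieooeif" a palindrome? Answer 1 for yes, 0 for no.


Input: fieooeif
Reversed: fieooeif
  Compare pos 0 ('f') with pos 7 ('f'): match
  Compare pos 1 ('i') with pos 6 ('i'): match
  Compare pos 2 ('e') with pos 5 ('e'): match
  Compare pos 3 ('o') with pos 4 ('o'): match
Result: palindrome

1


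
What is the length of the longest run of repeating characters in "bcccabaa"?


Input: "bcccabaa"
Scanning for longest run:
  Position 1 ('c'): new char, reset run to 1
  Position 2 ('c'): continues run of 'c', length=2
  Position 3 ('c'): continues run of 'c', length=3
  Position 4 ('a'): new char, reset run to 1
  Position 5 ('b'): new char, reset run to 1
  Position 6 ('a'): new char, reset run to 1
  Position 7 ('a'): continues run of 'a', length=2
Longest run: 'c' with length 3

3


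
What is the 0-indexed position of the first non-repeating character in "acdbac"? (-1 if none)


Input: acdbac
Character frequencies:
  'a': 2
  'b': 1
  'c': 2
  'd': 1
Scanning left to right for freq == 1:
  Position 0 ('a'): freq=2, skip
  Position 1 ('c'): freq=2, skip
  Position 2 ('d'): unique! => answer = 2

2


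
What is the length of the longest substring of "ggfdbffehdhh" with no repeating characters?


Input: "ggfdbffehdhh"
Sliding window (track last position of each char):
  Position 0 ('g'): window [0,0] length 1 -- new best
  Position 1 ('g'): repeat (last at 0), move window start to 1
  Position 1 ('g'): window [1,1] length 1
  Position 2 ('f'): window [1,2] length 2 -- new best
  Position 3 ('d'): window [1,3] length 3 -- new best
  Position 4 ('b'): window [1,4] length 4 -- new best
  Position 5 ('f'): repeat (last at 2), move window start to 3
  Position 5 ('f'): window [3,5] length 3
  Position 6 ('f'): repeat (last at 5), move window start to 6
  Position 6 ('f'): window [6,6] length 1
  Position 7 ('e'): window [6,7] length 2
  Position 8 ('h'): window [6,8] length 3
  Position 9 ('d'): window [6,9] length 4
  Position 10 ('h'): repeat (last at 8), move window start to 9
  Position 10 ('h'): window [9,10] length 2
  Position 11 ('h'): repeat (last at 10), move window start to 11
  Position 11 ('h'): window [11,11] length 1
Longest substring with no repeats: "gfdb" with length 4

4


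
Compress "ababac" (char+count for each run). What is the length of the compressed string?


Input: ababac
Runs:
  'a' x 1 => "a1"
  'b' x 1 => "b1"
  'a' x 1 => "a1"
  'b' x 1 => "b1"
  'a' x 1 => "a1"
  'c' x 1 => "c1"
Compressed: "a1b1a1b1a1c1"
Compressed length: 12

12


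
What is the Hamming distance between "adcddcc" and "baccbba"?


Comparing "adcddcc" and "baccbba" position by position:
  Position 0: 'a' vs 'b' => differ
  Position 1: 'd' vs 'a' => differ
  Position 2: 'c' vs 'c' => same
  Position 3: 'd' vs 'c' => differ
  Position 4: 'd' vs 'b' => differ
  Position 5: 'c' vs 'b' => differ
  Position 6: 'c' vs 'a' => differ
Total differences (Hamming distance): 6

6


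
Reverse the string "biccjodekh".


Input: biccjodekh
Reading characters right to left:
  Position 9: 'h'
  Position 8: 'k'
  Position 7: 'e'
  Position 6: 'd'
  Position 5: 'o'
  Position 4: 'j'
  Position 3: 'c'
  Position 2: 'c'
  Position 1: 'i'
  Position 0: 'b'
Reversed: hkedojccib

hkedojccib


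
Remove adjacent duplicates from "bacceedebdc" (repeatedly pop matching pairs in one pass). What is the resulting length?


Input: bacceedebdc
Stack-based adjacent duplicate removal:
  Read 'b': push. Stack: b
  Read 'a': push. Stack: ba
  Read 'c': push. Stack: bac
  Read 'c': matches stack top 'c' => pop. Stack: ba
  Read 'e': push. Stack: bae
  Read 'e': matches stack top 'e' => pop. Stack: ba
  Read 'd': push. Stack: bad
  Read 'e': push. Stack: bade
  Read 'b': push. Stack: badeb
  Read 'd': push. Stack: badebd
  Read 'c': push. Stack: badebdc
Final stack: "badebdc" (length 7)

7


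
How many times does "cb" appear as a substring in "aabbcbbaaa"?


Searching for "cb" in "aabbcbbaaa"
Scanning each position:
  Position 0: "aa" => no
  Position 1: "ab" => no
  Position 2: "bb" => no
  Position 3: "bc" => no
  Position 4: "cb" => MATCH
  Position 5: "bb" => no
  Position 6: "ba" => no
  Position 7: "aa" => no
  Position 8: "aa" => no
Total occurrences: 1

1


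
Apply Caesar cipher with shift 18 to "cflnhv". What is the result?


Caesar cipher: shift "cflnhv" by 18
  'c' (pos 2) + 18 = pos 20 = 'u'
  'f' (pos 5) + 18 = pos 23 = 'x'
  'l' (pos 11) + 18 = pos 3 = 'd'
  'n' (pos 13) + 18 = pos 5 = 'f'
  'h' (pos 7) + 18 = pos 25 = 'z'
  'v' (pos 21) + 18 = pos 13 = 'n'
Result: uxdfzn

uxdfzn


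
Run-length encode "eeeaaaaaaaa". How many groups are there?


Input: eeeaaaaaaaa
Scanning for consecutive runs:
  Group 1: 'e' x 3 (positions 0-2)
  Group 2: 'a' x 8 (positions 3-10)
Total groups: 2

2


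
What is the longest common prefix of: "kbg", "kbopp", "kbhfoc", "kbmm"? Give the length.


Words: kbg, kbopp, kbhfoc, kbmm
  Position 0: all 'k' => match
  Position 1: all 'b' => match
  Position 2: ('g', 'o', 'h', 'm') => mismatch, stop
LCP = "kb" (length 2)

2


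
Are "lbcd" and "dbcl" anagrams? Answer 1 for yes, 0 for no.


Strings: "lbcd", "dbcl"
Sorted first:  bcdl
Sorted second: bcdl
Sorted forms match => anagrams

1


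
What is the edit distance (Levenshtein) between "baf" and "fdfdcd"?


Computing edit distance: "baf" -> "fdfdcd"
DP table:
           f    d    f    d    c    d
      0    1    2    3    4    5    6
  b   1    1    2    3    4    5    6
  a   2    2    2    3    4    5    6
  f   3    2    3    2    3    4    5
Edit distance = dp[3][6] = 5

5


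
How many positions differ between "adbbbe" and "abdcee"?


Comparing "adbbbe" and "abdcee" position by position:
  Position 0: 'a' vs 'a' => same
  Position 1: 'd' vs 'b' => DIFFER
  Position 2: 'b' vs 'd' => DIFFER
  Position 3: 'b' vs 'c' => DIFFER
  Position 4: 'b' vs 'e' => DIFFER
  Position 5: 'e' vs 'e' => same
Positions that differ: 4

4


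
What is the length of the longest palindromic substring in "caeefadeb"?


Input: "caeefadeb"
Checking substrings for palindromes:
  [2:4] "ee" (len 2) => palindrome
Longest palindromic substring: "ee" with length 2

2


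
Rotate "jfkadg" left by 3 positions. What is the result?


Input: "jfkadg", rotate left by 3
First 3 characters: "jfk"
Remaining characters: "adg"
Concatenate remaining + first: "adg" + "jfk" = "adgjfk"

adgjfk


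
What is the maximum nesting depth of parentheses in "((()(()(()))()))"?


Input: "((()(()(()))()))"
Tracking depth:
  Position 0 '(': depth becomes 1
  Position 1 '(': depth becomes 2
  Position 2 '(': depth becomes 3
  Position 3 ')': depth becomes 2
  Position 4 '(': depth becomes 3
  Position 5 '(': depth becomes 4
  Position 6 ')': depth becomes 3
  Position 7 '(': depth becomes 4
  Position 8 '(': depth becomes 5
  Position 9 ')': depth becomes 4
  Position 10 ')': depth becomes 3
  Position 11 ')': depth becomes 2
  Position 12 '(': depth becomes 3
  Position 13 ')': depth becomes 2
  Position 14 ')': depth becomes 1
  Position 15 ')': depth becomes 0
Maximum depth reached: 5

5


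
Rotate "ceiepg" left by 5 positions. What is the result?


Input: "ceiepg", rotate left by 5
First 5 characters: "ceiep"
Remaining characters: "g"
Concatenate remaining + first: "g" + "ceiep" = "gceiep"

gceiep


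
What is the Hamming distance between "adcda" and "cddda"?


Comparing "adcda" and "cddda" position by position:
  Position 0: 'a' vs 'c' => differ
  Position 1: 'd' vs 'd' => same
  Position 2: 'c' vs 'd' => differ
  Position 3: 'd' vs 'd' => same
  Position 4: 'a' vs 'a' => same
Total differences (Hamming distance): 2

2


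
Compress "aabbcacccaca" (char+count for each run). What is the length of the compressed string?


Input: aabbcacccaca
Runs:
  'a' x 2 => "a2"
  'b' x 2 => "b2"
  'c' x 1 => "c1"
  'a' x 1 => "a1"
  'c' x 3 => "c3"
  'a' x 1 => "a1"
  'c' x 1 => "c1"
  'a' x 1 => "a1"
Compressed: "a2b2c1a1c3a1c1a1"
Compressed length: 16

16


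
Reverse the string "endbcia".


Input: endbcia
Reading characters right to left:
  Position 6: 'a'
  Position 5: 'i'
  Position 4: 'c'
  Position 3: 'b'
  Position 2: 'd'
  Position 1: 'n'
  Position 0: 'e'
Reversed: aicbdne

aicbdne


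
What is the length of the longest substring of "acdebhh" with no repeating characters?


Input: "acdebhh"
Sliding window (track last position of each char):
  Position 0 ('a'): window [0,0] length 1 -- new best
  Position 1 ('c'): window [0,1] length 2 -- new best
  Position 2 ('d'): window [0,2] length 3 -- new best
  Position 3 ('e'): window [0,3] length 4 -- new best
  Position 4 ('b'): window [0,4] length 5 -- new best
  Position 5 ('h'): window [0,5] length 6 -- new best
  Position 6 ('h'): repeat (last at 5), move window start to 6
  Position 6 ('h'): window [6,6] length 1
Longest substring with no repeats: "acdebh" with length 6

6


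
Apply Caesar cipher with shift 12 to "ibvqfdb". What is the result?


Caesar cipher: shift "ibvqfdb" by 12
  'i' (pos 8) + 12 = pos 20 = 'u'
  'b' (pos 1) + 12 = pos 13 = 'n'
  'v' (pos 21) + 12 = pos 7 = 'h'
  'q' (pos 16) + 12 = pos 2 = 'c'
  'f' (pos 5) + 12 = pos 17 = 'r'
  'd' (pos 3) + 12 = pos 15 = 'p'
  'b' (pos 1) + 12 = pos 13 = 'n'
Result: unhcrpn

unhcrpn


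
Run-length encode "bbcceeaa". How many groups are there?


Input: bbcceeaa
Scanning for consecutive runs:
  Group 1: 'b' x 2 (positions 0-1)
  Group 2: 'c' x 2 (positions 2-3)
  Group 3: 'e' x 2 (positions 4-5)
  Group 4: 'a' x 2 (positions 6-7)
Total groups: 4

4


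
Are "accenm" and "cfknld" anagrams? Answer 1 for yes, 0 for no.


Strings: "accenm", "cfknld"
Sorted first:  accemn
Sorted second: cdfkln
Differ at position 0: 'a' vs 'c' => not anagrams

0


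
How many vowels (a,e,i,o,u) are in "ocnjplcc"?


Input: ocnjplcc
Checking each character:
  'o' at position 0: vowel (running total: 1)
  'c' at position 1: consonant
  'n' at position 2: consonant
  'j' at position 3: consonant
  'p' at position 4: consonant
  'l' at position 5: consonant
  'c' at position 6: consonant
  'c' at position 7: consonant
Total vowels: 1

1


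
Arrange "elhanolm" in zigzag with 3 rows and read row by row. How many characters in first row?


Zigzag "elhanolm" into 3 rows:
Placing characters:
  'e' => row 0
  'l' => row 1
  'h' => row 2
  'a' => row 1
  'n' => row 0
  'o' => row 1
  'l' => row 2
  'm' => row 1
Rows:
  Row 0: "en"
  Row 1: "laom"
  Row 2: "hl"
First row length: 2

2


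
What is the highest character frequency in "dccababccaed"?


Input: dccababccaed
Character counts:
  'a': 3
  'b': 2
  'c': 4
  'd': 2
  'e': 1
Maximum frequency: 4

4


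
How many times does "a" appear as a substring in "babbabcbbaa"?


Searching for "a" in "babbabcbbaa"
Scanning each position:
  Position 0: "b" => no
  Position 1: "a" => MATCH
  Position 2: "b" => no
  Position 3: "b" => no
  Position 4: "a" => MATCH
  Position 5: "b" => no
  Position 6: "c" => no
  Position 7: "b" => no
  Position 8: "b" => no
  Position 9: "a" => MATCH
  Position 10: "a" => MATCH
Total occurrences: 4

4


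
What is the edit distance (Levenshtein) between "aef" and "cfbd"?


Computing edit distance: "aef" -> "cfbd"
DP table:
           c    f    b    d
      0    1    2    3    4
  a   1    1    2    3    4
  e   2    2    2    3    4
  f   3    3    2    3    4
Edit distance = dp[3][4] = 4

4


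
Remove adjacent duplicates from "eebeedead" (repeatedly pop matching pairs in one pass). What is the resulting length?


Input: eebeedead
Stack-based adjacent duplicate removal:
  Read 'e': push. Stack: e
  Read 'e': matches stack top 'e' => pop. Stack: (empty)
  Read 'b': push. Stack: b
  Read 'e': push. Stack: be
  Read 'e': matches stack top 'e' => pop. Stack: b
  Read 'd': push. Stack: bd
  Read 'e': push. Stack: bde
  Read 'a': push. Stack: bdea
  Read 'd': push. Stack: bdead
Final stack: "bdead" (length 5)

5


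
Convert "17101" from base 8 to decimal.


Input: "17101" in base 8
Positional expansion:
  Digit '1' (value 1) x 8^4 = 4096
  Digit '7' (value 7) x 8^3 = 3584
  Digit '1' (value 1) x 8^2 = 64
  Digit '0' (value 0) x 8^1 = 0
  Digit '1' (value 1) x 8^0 = 1
Sum = 7745

7745


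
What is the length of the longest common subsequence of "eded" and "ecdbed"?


LCS of "eded" and "ecdbed"
DP table:
           e    c    d    b    e    d
      0    0    0    0    0    0    0
  e   0    1    1    1    1    1    1
  d   0    1    1    2    2    2    2
  e   0    1    1    2    2    3    3
  d   0    1    1    2    2    3    4
LCS length = dp[4][6] = 4

4


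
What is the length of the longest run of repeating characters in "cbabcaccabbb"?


Input: "cbabcaccabbb"
Scanning for longest run:
  Position 1 ('b'): new char, reset run to 1
  Position 2 ('a'): new char, reset run to 1
  Position 3 ('b'): new char, reset run to 1
  Position 4 ('c'): new char, reset run to 1
  Position 5 ('a'): new char, reset run to 1
  Position 6 ('c'): new char, reset run to 1
  Position 7 ('c'): continues run of 'c', length=2
  Position 8 ('a'): new char, reset run to 1
  Position 9 ('b'): new char, reset run to 1
  Position 10 ('b'): continues run of 'b', length=2
  Position 11 ('b'): continues run of 'b', length=3
Longest run: 'b' with length 3

3


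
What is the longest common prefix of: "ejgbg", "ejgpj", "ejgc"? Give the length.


Words: ejgbg, ejgpj, ejgc
  Position 0: all 'e' => match
  Position 1: all 'j' => match
  Position 2: all 'g' => match
  Position 3: ('b', 'p', 'c') => mismatch, stop
LCP = "ejg" (length 3)

3


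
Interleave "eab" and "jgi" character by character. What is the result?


Interleaving "eab" and "jgi":
  Position 0: 'e' from first, 'j' from second => "ej"
  Position 1: 'a' from first, 'g' from second => "ag"
  Position 2: 'b' from first, 'i' from second => "bi"
Result: ejagbi

ejagbi


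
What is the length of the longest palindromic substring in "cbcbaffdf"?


Input: "cbcbaffdf"
Checking substrings for palindromes:
  [0:3] "cbc" (len 3) => palindrome
  [1:4] "bcb" (len 3) => palindrome
  [6:9] "fdf" (len 3) => palindrome
  [5:7] "ff" (len 2) => palindrome
Longest palindromic substring: "cbc" with length 3

3


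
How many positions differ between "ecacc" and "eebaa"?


Comparing "ecacc" and "eebaa" position by position:
  Position 0: 'e' vs 'e' => same
  Position 1: 'c' vs 'e' => DIFFER
  Position 2: 'a' vs 'b' => DIFFER
  Position 3: 'c' vs 'a' => DIFFER
  Position 4: 'c' vs 'a' => DIFFER
Positions that differ: 4

4


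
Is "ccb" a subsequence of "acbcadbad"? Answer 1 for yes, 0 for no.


Check if "ccb" is a subsequence of "acbcadbad"
Greedy scan:
  Position 0 ('a'): no match needed
  Position 1 ('c'): matches sub[0] = 'c'
  Position 2 ('b'): no match needed
  Position 3 ('c'): matches sub[1] = 'c'
  Position 4 ('a'): no match needed
  Position 5 ('d'): no match needed
  Position 6 ('b'): matches sub[2] = 'b'
  Position 7 ('a'): no match needed
  Position 8 ('d'): no match needed
All 3 characters matched => is a subsequence

1


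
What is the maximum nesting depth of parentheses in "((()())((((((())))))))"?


Input: "((()())((((((())))))))"
Tracking depth:
  Position 0 '(': depth becomes 1
  Position 1 '(': depth becomes 2
  Position 2 '(': depth becomes 3
  Position 3 ')': depth becomes 2
  Position 4 '(': depth becomes 3
  Position 5 ')': depth becomes 2
  Position 6 ')': depth becomes 1
  Position 7 '(': depth becomes 2
  Position 8 '(': depth becomes 3
  Position 9 '(': depth becomes 4
  Position 10 '(': depth becomes 5
  Position 11 '(': depth becomes 6
  Position 12 '(': depth becomes 7
  Position 13 '(': depth becomes 8
  Position 14 ')': depth becomes 7
  Position 15 ')': depth becomes 6
  Position 16 ')': depth becomes 5
  Position 17 ')': depth becomes 4
  Position 18 ')': depth becomes 3
  Position 19 ')': depth becomes 2
  Position 20 ')': depth becomes 1
  Position 21 ')': depth becomes 0
Maximum depth reached: 8

8


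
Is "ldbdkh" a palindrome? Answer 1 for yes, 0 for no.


Input: ldbdkh
Reversed: hkdbdl
  Compare pos 0 ('l') with pos 5 ('h'): MISMATCH
  Compare pos 1 ('d') with pos 4 ('k'): MISMATCH
  Compare pos 2 ('b') with pos 3 ('d'): MISMATCH
Result: not a palindrome

0


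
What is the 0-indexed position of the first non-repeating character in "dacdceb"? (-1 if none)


Input: dacdceb
Character frequencies:
  'a': 1
  'b': 1
  'c': 2
  'd': 2
  'e': 1
Scanning left to right for freq == 1:
  Position 0 ('d'): freq=2, skip
  Position 1 ('a'): unique! => answer = 1

1


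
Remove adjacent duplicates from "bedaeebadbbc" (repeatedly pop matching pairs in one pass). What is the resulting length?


Input: bedaeebadbbc
Stack-based adjacent duplicate removal:
  Read 'b': push. Stack: b
  Read 'e': push. Stack: be
  Read 'd': push. Stack: bed
  Read 'a': push. Stack: beda
  Read 'e': push. Stack: bedae
  Read 'e': matches stack top 'e' => pop. Stack: beda
  Read 'b': push. Stack: bedab
  Read 'a': push. Stack: bedaba
  Read 'd': push. Stack: bedabad
  Read 'b': push. Stack: bedabadb
  Read 'b': matches stack top 'b' => pop. Stack: bedabad
  Read 'c': push. Stack: bedabadc
Final stack: "bedabadc" (length 8)

8


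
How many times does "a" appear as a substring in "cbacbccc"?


Searching for "a" in "cbacbccc"
Scanning each position:
  Position 0: "c" => no
  Position 1: "b" => no
  Position 2: "a" => MATCH
  Position 3: "c" => no
  Position 4: "b" => no
  Position 5: "c" => no
  Position 6: "c" => no
  Position 7: "c" => no
Total occurrences: 1

1


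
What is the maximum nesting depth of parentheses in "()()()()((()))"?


Input: "()()()()((()))"
Tracking depth:
  Position 0 '(': depth becomes 1
  Position 1 ')': depth becomes 0
  Position 2 '(': depth becomes 1
  Position 3 ')': depth becomes 0
  Position 4 '(': depth becomes 1
  Position 5 ')': depth becomes 0
  Position 6 '(': depth becomes 1
  Position 7 ')': depth becomes 0
  Position 8 '(': depth becomes 1
  Position 9 '(': depth becomes 2
  Position 10 '(': depth becomes 3
  Position 11 ')': depth becomes 2
  Position 12 ')': depth becomes 1
  Position 13 ')': depth becomes 0
Maximum depth reached: 3

3


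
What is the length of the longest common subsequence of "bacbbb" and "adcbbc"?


LCS of "bacbbb" and "adcbbc"
DP table:
           a    d    c    b    b    c
      0    0    0    0    0    0    0
  b   0    0    0    0    1    1    1
  a   0    1    1    1    1    1    1
  c   0    1    1    2    2    2    2
  b   0    1    1    2    3    3    3
  b   0    1    1    2    3    4    4
  b   0    1    1    2    3    4    4
LCS length = dp[6][6] = 4

4


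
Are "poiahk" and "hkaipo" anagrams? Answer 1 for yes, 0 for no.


Strings: "poiahk", "hkaipo"
Sorted first:  ahikop
Sorted second: ahikop
Sorted forms match => anagrams

1


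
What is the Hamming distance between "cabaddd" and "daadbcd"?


Comparing "cabaddd" and "daadbcd" position by position:
  Position 0: 'c' vs 'd' => differ
  Position 1: 'a' vs 'a' => same
  Position 2: 'b' vs 'a' => differ
  Position 3: 'a' vs 'd' => differ
  Position 4: 'd' vs 'b' => differ
  Position 5: 'd' vs 'c' => differ
  Position 6: 'd' vs 'd' => same
Total differences (Hamming distance): 5

5


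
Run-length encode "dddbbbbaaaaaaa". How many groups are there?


Input: dddbbbbaaaaaaa
Scanning for consecutive runs:
  Group 1: 'd' x 3 (positions 0-2)
  Group 2: 'b' x 4 (positions 3-6)
  Group 3: 'a' x 7 (positions 7-13)
Total groups: 3

3


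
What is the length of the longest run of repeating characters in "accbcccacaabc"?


Input: "accbcccacaabc"
Scanning for longest run:
  Position 1 ('c'): new char, reset run to 1
  Position 2 ('c'): continues run of 'c', length=2
  Position 3 ('b'): new char, reset run to 1
  Position 4 ('c'): new char, reset run to 1
  Position 5 ('c'): continues run of 'c', length=2
  Position 6 ('c'): continues run of 'c', length=3
  Position 7 ('a'): new char, reset run to 1
  Position 8 ('c'): new char, reset run to 1
  Position 9 ('a'): new char, reset run to 1
  Position 10 ('a'): continues run of 'a', length=2
  Position 11 ('b'): new char, reset run to 1
  Position 12 ('c'): new char, reset run to 1
Longest run: 'c' with length 3

3


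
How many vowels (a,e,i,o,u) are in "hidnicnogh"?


Input: hidnicnogh
Checking each character:
  'h' at position 0: consonant
  'i' at position 1: vowel (running total: 1)
  'd' at position 2: consonant
  'n' at position 3: consonant
  'i' at position 4: vowel (running total: 2)
  'c' at position 5: consonant
  'n' at position 6: consonant
  'o' at position 7: vowel (running total: 3)
  'g' at position 8: consonant
  'h' at position 9: consonant
Total vowels: 3

3


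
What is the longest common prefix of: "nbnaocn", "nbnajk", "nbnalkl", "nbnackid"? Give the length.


Words: nbnaocn, nbnajk, nbnalkl, nbnackid
  Position 0: all 'n' => match
  Position 1: all 'b' => match
  Position 2: all 'n' => match
  Position 3: all 'a' => match
  Position 4: ('o', 'j', 'l', 'c') => mismatch, stop
LCP = "nbna" (length 4)

4


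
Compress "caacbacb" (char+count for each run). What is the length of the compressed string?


Input: caacbacb
Runs:
  'c' x 1 => "c1"
  'a' x 2 => "a2"
  'c' x 1 => "c1"
  'b' x 1 => "b1"
  'a' x 1 => "a1"
  'c' x 1 => "c1"
  'b' x 1 => "b1"
Compressed: "c1a2c1b1a1c1b1"
Compressed length: 14

14


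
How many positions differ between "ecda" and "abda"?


Comparing "ecda" and "abda" position by position:
  Position 0: 'e' vs 'a' => DIFFER
  Position 1: 'c' vs 'b' => DIFFER
  Position 2: 'd' vs 'd' => same
  Position 3: 'a' vs 'a' => same
Positions that differ: 2

2


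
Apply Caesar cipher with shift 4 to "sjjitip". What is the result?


Caesar cipher: shift "sjjitip" by 4
  's' (pos 18) + 4 = pos 22 = 'w'
  'j' (pos 9) + 4 = pos 13 = 'n'
  'j' (pos 9) + 4 = pos 13 = 'n'
  'i' (pos 8) + 4 = pos 12 = 'm'
  't' (pos 19) + 4 = pos 23 = 'x'
  'i' (pos 8) + 4 = pos 12 = 'm'
  'p' (pos 15) + 4 = pos 19 = 't'
Result: wnnmxmt

wnnmxmt


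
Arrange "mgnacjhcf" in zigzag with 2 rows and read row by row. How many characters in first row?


Zigzag "mgnacjhcf" into 2 rows:
Placing characters:
  'm' => row 0
  'g' => row 1
  'n' => row 0
  'a' => row 1
  'c' => row 0
  'j' => row 1
  'h' => row 0
  'c' => row 1
  'f' => row 0
Rows:
  Row 0: "mnchf"
  Row 1: "gajc"
First row length: 5

5


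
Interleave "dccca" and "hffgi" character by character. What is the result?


Interleaving "dccca" and "hffgi":
  Position 0: 'd' from first, 'h' from second => "dh"
  Position 1: 'c' from first, 'f' from second => "cf"
  Position 2: 'c' from first, 'f' from second => "cf"
  Position 3: 'c' from first, 'g' from second => "cg"
  Position 4: 'a' from first, 'i' from second => "ai"
Result: dhcfcfcgai

dhcfcfcgai


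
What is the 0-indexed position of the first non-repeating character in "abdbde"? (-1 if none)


Input: abdbde
Character frequencies:
  'a': 1
  'b': 2
  'd': 2
  'e': 1
Scanning left to right for freq == 1:
  Position 0 ('a'): unique! => answer = 0

0


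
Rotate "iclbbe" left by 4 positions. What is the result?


Input: "iclbbe", rotate left by 4
First 4 characters: "iclb"
Remaining characters: "be"
Concatenate remaining + first: "be" + "iclb" = "beiclb"

beiclb


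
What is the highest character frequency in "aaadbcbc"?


Input: aaadbcbc
Character counts:
  'a': 3
  'b': 2
  'c': 2
  'd': 1
Maximum frequency: 3

3


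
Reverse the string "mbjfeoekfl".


Input: mbjfeoekfl
Reading characters right to left:
  Position 9: 'l'
  Position 8: 'f'
  Position 7: 'k'
  Position 6: 'e'
  Position 5: 'o'
  Position 4: 'e'
  Position 3: 'f'
  Position 2: 'j'
  Position 1: 'b'
  Position 0: 'm'
Reversed: lfkeoefjbm

lfkeoefjbm


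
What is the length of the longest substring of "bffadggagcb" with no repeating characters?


Input: "bffadggagcb"
Sliding window (track last position of each char):
  Position 0 ('b'): window [0,0] length 1 -- new best
  Position 1 ('f'): window [0,1] length 2 -- new best
  Position 2 ('f'): repeat (last at 1), move window start to 2
  Position 2 ('f'): window [2,2] length 1
  Position 3 ('a'): window [2,3] length 2
  Position 4 ('d'): window [2,4] length 3 -- new best
  Position 5 ('g'): window [2,5] length 4 -- new best
  Position 6 ('g'): repeat (last at 5), move window start to 6
  Position 6 ('g'): window [6,6] length 1
  Position 7 ('a'): window [6,7] length 2
  Position 8 ('g'): repeat (last at 6), move window start to 7
  Position 8 ('g'): window [7,8] length 2
  Position 9 ('c'): window [7,9] length 3
  Position 10 ('b'): window [7,10] length 4
Longest substring with no repeats: "fadg" with length 4

4


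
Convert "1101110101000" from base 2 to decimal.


Input: "1101110101000" in base 2
Positional expansion:
  Digit '1' (value 1) x 2^12 = 4096
  Digit '1' (value 1) x 2^11 = 2048
  Digit '0' (value 0) x 2^10 = 0
  Digit '1' (value 1) x 2^9 = 512
  Digit '1' (value 1) x 2^8 = 256
  Digit '1' (value 1) x 2^7 = 128
  Digit '0' (value 0) x 2^6 = 0
  Digit '1' (value 1) x 2^5 = 32
  Digit '0' (value 0) x 2^4 = 0
  Digit '1' (value 1) x 2^3 = 8
  Digit '0' (value 0) x 2^2 = 0
  Digit '0' (value 0) x 2^1 = 0
  Digit '0' (value 0) x 2^0 = 0
Sum = 7080

7080


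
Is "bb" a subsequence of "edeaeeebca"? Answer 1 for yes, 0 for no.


Check if "bb" is a subsequence of "edeaeeebca"
Greedy scan:
  Position 0 ('e'): no match needed
  Position 1 ('d'): no match needed
  Position 2 ('e'): no match needed
  Position 3 ('a'): no match needed
  Position 4 ('e'): no match needed
  Position 5 ('e'): no match needed
  Position 6 ('e'): no match needed
  Position 7 ('b'): matches sub[0] = 'b'
  Position 8 ('c'): no match needed
  Position 9 ('a'): no match needed
Only matched 1/2 characters => not a subsequence

0


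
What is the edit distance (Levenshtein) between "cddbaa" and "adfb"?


Computing edit distance: "cddbaa" -> "adfb"
DP table:
           a    d    f    b
      0    1    2    3    4
  c   1    1    2    3    4
  d   2    2    1    2    3
  d   3    3    2    2    3
  b   4    4    3    3    2
  a   5    4    4    4    3
  a   6    5    5    5    4
Edit distance = dp[6][4] = 4

4


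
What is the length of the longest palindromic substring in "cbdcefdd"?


Input: "cbdcefdd"
Checking substrings for palindromes:
  [6:8] "dd" (len 2) => palindrome
Longest palindromic substring: "dd" with length 2

2


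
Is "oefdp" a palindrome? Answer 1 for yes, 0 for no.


Input: oefdp
Reversed: pdfeo
  Compare pos 0 ('o') with pos 4 ('p'): MISMATCH
  Compare pos 1 ('e') with pos 3 ('d'): MISMATCH
Result: not a palindrome

0


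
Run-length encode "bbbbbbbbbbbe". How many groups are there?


Input: bbbbbbbbbbbe
Scanning for consecutive runs:
  Group 1: 'b' x 11 (positions 0-10)
  Group 2: 'e' x 1 (positions 11-11)
Total groups: 2

2


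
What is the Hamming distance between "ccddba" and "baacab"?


Comparing "ccddba" and "baacab" position by position:
  Position 0: 'c' vs 'b' => differ
  Position 1: 'c' vs 'a' => differ
  Position 2: 'd' vs 'a' => differ
  Position 3: 'd' vs 'c' => differ
  Position 4: 'b' vs 'a' => differ
  Position 5: 'a' vs 'b' => differ
Total differences (Hamming distance): 6

6


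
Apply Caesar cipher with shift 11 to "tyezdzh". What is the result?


Caesar cipher: shift "tyezdzh" by 11
  't' (pos 19) + 11 = pos 4 = 'e'
  'y' (pos 24) + 11 = pos 9 = 'j'
  'e' (pos 4) + 11 = pos 15 = 'p'
  'z' (pos 25) + 11 = pos 10 = 'k'
  'd' (pos 3) + 11 = pos 14 = 'o'
  'z' (pos 25) + 11 = pos 10 = 'k'
  'h' (pos 7) + 11 = pos 18 = 's'
Result: ejpkoks

ejpkoks


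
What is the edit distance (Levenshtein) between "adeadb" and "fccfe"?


Computing edit distance: "adeadb" -> "fccfe"
DP table:
           f    c    c    f    e
      0    1    2    3    4    5
  a   1    1    2    3    4    5
  d   2    2    2    3    4    5
  e   3    3    3    3    4    4
  a   4    4    4    4    4    5
  d   5    5    5    5    5    5
  b   6    6    6    6    6    6
Edit distance = dp[6][5] = 6

6


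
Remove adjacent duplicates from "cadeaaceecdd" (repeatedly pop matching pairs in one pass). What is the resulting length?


Input: cadeaaceecdd
Stack-based adjacent duplicate removal:
  Read 'c': push. Stack: c
  Read 'a': push. Stack: ca
  Read 'd': push. Stack: cad
  Read 'e': push. Stack: cade
  Read 'a': push. Stack: cadea
  Read 'a': matches stack top 'a' => pop. Stack: cade
  Read 'c': push. Stack: cadec
  Read 'e': push. Stack: cadece
  Read 'e': matches stack top 'e' => pop. Stack: cadec
  Read 'c': matches stack top 'c' => pop. Stack: cade
  Read 'd': push. Stack: caded
  Read 'd': matches stack top 'd' => pop. Stack: cade
Final stack: "cade" (length 4)

4


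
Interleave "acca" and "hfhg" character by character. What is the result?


Interleaving "acca" and "hfhg":
  Position 0: 'a' from first, 'h' from second => "ah"
  Position 1: 'c' from first, 'f' from second => "cf"
  Position 2: 'c' from first, 'h' from second => "ch"
  Position 3: 'a' from first, 'g' from second => "ag"
Result: ahcfchag

ahcfchag


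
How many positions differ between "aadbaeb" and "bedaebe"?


Comparing "aadbaeb" and "bedaebe" position by position:
  Position 0: 'a' vs 'b' => DIFFER
  Position 1: 'a' vs 'e' => DIFFER
  Position 2: 'd' vs 'd' => same
  Position 3: 'b' vs 'a' => DIFFER
  Position 4: 'a' vs 'e' => DIFFER
  Position 5: 'e' vs 'b' => DIFFER
  Position 6: 'b' vs 'e' => DIFFER
Positions that differ: 6

6


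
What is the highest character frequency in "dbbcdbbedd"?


Input: dbbcdbbedd
Character counts:
  'b': 4
  'c': 1
  'd': 4
  'e': 1
Maximum frequency: 4

4


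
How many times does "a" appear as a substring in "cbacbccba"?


Searching for "a" in "cbacbccba"
Scanning each position:
  Position 0: "c" => no
  Position 1: "b" => no
  Position 2: "a" => MATCH
  Position 3: "c" => no
  Position 4: "b" => no
  Position 5: "c" => no
  Position 6: "c" => no
  Position 7: "b" => no
  Position 8: "a" => MATCH
Total occurrences: 2

2


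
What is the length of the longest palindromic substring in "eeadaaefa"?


Input: "eeadaaefa"
Checking substrings for palindromes:
  [2:5] "ada" (len 3) => palindrome
  [0:2] "ee" (len 2) => palindrome
  [4:6] "aa" (len 2) => palindrome
Longest palindromic substring: "ada" with length 3

3


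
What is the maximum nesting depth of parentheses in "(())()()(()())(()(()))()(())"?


Input: "(())()()(()())(()(()))()(())"
Tracking depth:
  Position 0 '(': depth becomes 1
  Position 1 '(': depth becomes 2
  Position 2 ')': depth becomes 1
  Position 3 ')': depth becomes 0
  Position 4 '(': depth becomes 1
  Position 5 ')': depth becomes 0
  Position 6 '(': depth becomes 1
  Position 7 ')': depth becomes 0
  Position 8 '(': depth becomes 1
  Position 9 '(': depth becomes 2
  Position 10 ')': depth becomes 1
  Position 11 '(': depth becomes 2
  Position 12 ')': depth becomes 1
  Position 13 ')': depth becomes 0
  Position 14 '(': depth becomes 1
  Position 15 '(': depth becomes 2
  Position 16 ')': depth becomes 1
  Position 17 '(': depth becomes 2
  Position 18 '(': depth becomes 3
  Position 19 ')': depth becomes 2
  Position 20 ')': depth becomes 1
  Position 21 ')': depth becomes 0
  Position 22 '(': depth becomes 1
  Position 23 ')': depth becomes 0
  Position 24 '(': depth becomes 1
  Position 25 '(': depth becomes 2
  Position 26 ')': depth becomes 1
  Position 27 ')': depth becomes 0
Maximum depth reached: 3

3


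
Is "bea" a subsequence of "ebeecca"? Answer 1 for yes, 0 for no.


Check if "bea" is a subsequence of "ebeecca"
Greedy scan:
  Position 0 ('e'): no match needed
  Position 1 ('b'): matches sub[0] = 'b'
  Position 2 ('e'): matches sub[1] = 'e'
  Position 3 ('e'): no match needed
  Position 4 ('c'): no match needed
  Position 5 ('c'): no match needed
  Position 6 ('a'): matches sub[2] = 'a'
All 3 characters matched => is a subsequence

1


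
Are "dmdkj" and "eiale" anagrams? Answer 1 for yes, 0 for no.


Strings: "dmdkj", "eiale"
Sorted first:  ddjkm
Sorted second: aeeil
Differ at position 0: 'd' vs 'a' => not anagrams

0


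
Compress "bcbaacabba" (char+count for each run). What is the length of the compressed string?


Input: bcbaacabba
Runs:
  'b' x 1 => "b1"
  'c' x 1 => "c1"
  'b' x 1 => "b1"
  'a' x 2 => "a2"
  'c' x 1 => "c1"
  'a' x 1 => "a1"
  'b' x 2 => "b2"
  'a' x 1 => "a1"
Compressed: "b1c1b1a2c1a1b2a1"
Compressed length: 16

16


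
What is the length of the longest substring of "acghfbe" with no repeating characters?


Input: "acghfbe"
Sliding window (track last position of each char):
  Position 0 ('a'): window [0,0] length 1 -- new best
  Position 1 ('c'): window [0,1] length 2 -- new best
  Position 2 ('g'): window [0,2] length 3 -- new best
  Position 3 ('h'): window [0,3] length 4 -- new best
  Position 4 ('f'): window [0,4] length 5 -- new best
  Position 5 ('b'): window [0,5] length 6 -- new best
  Position 6 ('e'): window [0,6] length 7 -- new best
Longest substring with no repeats: "acghfbe" with length 7

7


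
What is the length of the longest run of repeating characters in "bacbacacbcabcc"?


Input: "bacbacacbcabcc"
Scanning for longest run:
  Position 1 ('a'): new char, reset run to 1
  Position 2 ('c'): new char, reset run to 1
  Position 3 ('b'): new char, reset run to 1
  Position 4 ('a'): new char, reset run to 1
  Position 5 ('c'): new char, reset run to 1
  Position 6 ('a'): new char, reset run to 1
  Position 7 ('c'): new char, reset run to 1
  Position 8 ('b'): new char, reset run to 1
  Position 9 ('c'): new char, reset run to 1
  Position 10 ('a'): new char, reset run to 1
  Position 11 ('b'): new char, reset run to 1
  Position 12 ('c'): new char, reset run to 1
  Position 13 ('c'): continues run of 'c', length=2
Longest run: 'c' with length 2

2


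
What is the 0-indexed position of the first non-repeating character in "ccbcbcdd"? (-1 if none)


Input: ccbcbcdd
Character frequencies:
  'b': 2
  'c': 4
  'd': 2
Scanning left to right for freq == 1:
  Position 0 ('c'): freq=4, skip
  Position 1 ('c'): freq=4, skip
  Position 2 ('b'): freq=2, skip
  Position 3 ('c'): freq=4, skip
  Position 4 ('b'): freq=2, skip
  Position 5 ('c'): freq=4, skip
  Position 6 ('d'): freq=2, skip
  Position 7 ('d'): freq=2, skip
  No unique character found => answer = -1

-1


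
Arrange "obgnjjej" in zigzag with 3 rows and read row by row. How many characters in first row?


Zigzag "obgnjjej" into 3 rows:
Placing characters:
  'o' => row 0
  'b' => row 1
  'g' => row 2
  'n' => row 1
  'j' => row 0
  'j' => row 1
  'e' => row 2
  'j' => row 1
Rows:
  Row 0: "oj"
  Row 1: "bnjj"
  Row 2: "ge"
First row length: 2

2


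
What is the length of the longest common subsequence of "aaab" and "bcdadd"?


LCS of "aaab" and "bcdadd"
DP table:
           b    c    d    a    d    d
      0    0    0    0    0    0    0
  a   0    0    0    0    1    1    1
  a   0    0    0    0    1    1    1
  a   0    0    0    0    1    1    1
  b   0    1    1    1    1    1    1
LCS length = dp[4][6] = 1

1


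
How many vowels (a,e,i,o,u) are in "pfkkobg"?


Input: pfkkobg
Checking each character:
  'p' at position 0: consonant
  'f' at position 1: consonant
  'k' at position 2: consonant
  'k' at position 3: consonant
  'o' at position 4: vowel (running total: 1)
  'b' at position 5: consonant
  'g' at position 6: consonant
Total vowels: 1

1


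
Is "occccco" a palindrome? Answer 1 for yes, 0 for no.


Input: occccco
Reversed: occccco
  Compare pos 0 ('o') with pos 6 ('o'): match
  Compare pos 1 ('c') with pos 5 ('c'): match
  Compare pos 2 ('c') with pos 4 ('c'): match
Result: palindrome

1


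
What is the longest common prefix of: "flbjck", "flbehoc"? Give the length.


Words: flbjck, flbehoc
  Position 0: all 'f' => match
  Position 1: all 'l' => match
  Position 2: all 'b' => match
  Position 3: ('j', 'e') => mismatch, stop
LCP = "flb" (length 3)

3


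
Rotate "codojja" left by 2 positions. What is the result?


Input: "codojja", rotate left by 2
First 2 characters: "co"
Remaining characters: "dojja"
Concatenate remaining + first: "dojja" + "co" = "dojjaco"

dojjaco


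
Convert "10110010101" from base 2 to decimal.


Input: "10110010101" in base 2
Positional expansion:
  Digit '1' (value 1) x 2^10 = 1024
  Digit '0' (value 0) x 2^9 = 0
  Digit '1' (value 1) x 2^8 = 256
  Digit '1' (value 1) x 2^7 = 128
  Digit '0' (value 0) x 2^6 = 0
  Digit '0' (value 0) x 2^5 = 0
  Digit '1' (value 1) x 2^4 = 16
  Digit '0' (value 0) x 2^3 = 0
  Digit '1' (value 1) x 2^2 = 4
  Digit '0' (value 0) x 2^1 = 0
  Digit '1' (value 1) x 2^0 = 1
Sum = 1429

1429


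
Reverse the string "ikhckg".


Input: ikhckg
Reading characters right to left:
  Position 5: 'g'
  Position 4: 'k'
  Position 3: 'c'
  Position 2: 'h'
  Position 1: 'k'
  Position 0: 'i'
Reversed: gkchki

gkchki
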